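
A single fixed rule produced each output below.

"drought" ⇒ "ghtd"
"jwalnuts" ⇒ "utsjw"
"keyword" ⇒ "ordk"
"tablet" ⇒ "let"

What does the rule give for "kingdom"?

domk

The pattern: move the last 3 characters to the front (rotate right by 3), then delete the last 3 characters.
"kingdom" → "domking" → "domk".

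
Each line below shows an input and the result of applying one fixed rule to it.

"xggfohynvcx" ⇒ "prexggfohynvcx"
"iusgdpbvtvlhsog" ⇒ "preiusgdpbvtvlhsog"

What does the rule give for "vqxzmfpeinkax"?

prevqxzmfpeinkax

The rule is to prepend "pre".
"vqxzmfpeinkax" → "prevqxzmfpeinkax".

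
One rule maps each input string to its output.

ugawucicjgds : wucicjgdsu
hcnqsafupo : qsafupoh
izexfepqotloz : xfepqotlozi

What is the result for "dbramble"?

ambled

Each output is the input with this applied: move the first 3 characters to the end (rotate left by 3), then delete the last 2 characters.
"dbramble" → "ambledbr" → "ambled".
(Check on "hcnqsafupo": → "qsafupohcn" → "qsafupoh" ✓)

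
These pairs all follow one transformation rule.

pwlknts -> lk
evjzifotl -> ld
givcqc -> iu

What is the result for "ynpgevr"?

nj

What's happening: shift every letter 8 places backward in the alphabet (wrapping around), then keep only the last 2 characters.
For "ynpgevr", step one produces "qfhywnj"; step two turns that into "nj".
(Check on "givcqc": → "yanuiu" → "iu" ✓)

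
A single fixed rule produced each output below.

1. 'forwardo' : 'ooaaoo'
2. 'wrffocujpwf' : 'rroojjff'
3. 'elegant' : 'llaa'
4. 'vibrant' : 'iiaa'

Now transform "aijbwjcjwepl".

iiwwjjpp

Looking at the pairs, the operation is to keep one character in every 3, starting at position 2 (positions 2nd, 5th, 8th, ...), then double every character.
Doing the same to "aijbwjcjwepl": "iiwwjjpp".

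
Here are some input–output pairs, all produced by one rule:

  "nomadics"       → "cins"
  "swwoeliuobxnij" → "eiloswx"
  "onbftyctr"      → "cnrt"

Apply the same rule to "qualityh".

hlty

The transformation: sort the characters into alphabetical order, then keep every other character starting from the second (positions 2nd, 4th, 6th, ...).
"qualityh" → "hlty".
(Check on "onbftyctr": → "bcfnortty" → "cnrt" ✓)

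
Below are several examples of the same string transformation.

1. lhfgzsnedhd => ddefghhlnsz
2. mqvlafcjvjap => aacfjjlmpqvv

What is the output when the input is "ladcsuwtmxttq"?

acdlmqstttuwx

The rule is to sort the characters into alphabetical order.
For "ladcsuwtmxttq" the result is "acdlmqstttuwx".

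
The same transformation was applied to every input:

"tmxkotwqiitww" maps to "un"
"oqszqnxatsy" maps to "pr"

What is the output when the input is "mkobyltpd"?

Looking at the pairs, the operation is to shift every letter 1 place forward in the alphabet (wrapping around), then keep only the first 2 characters.
"mkobyltpd" → "nlpczmuqe" → "nl".

nl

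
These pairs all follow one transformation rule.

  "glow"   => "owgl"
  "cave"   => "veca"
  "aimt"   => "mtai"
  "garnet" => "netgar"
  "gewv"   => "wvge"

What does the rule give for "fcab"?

In each case the input is transformed by: swap the front and back halves of the string.
So "fcab" becomes "abfc".

abfc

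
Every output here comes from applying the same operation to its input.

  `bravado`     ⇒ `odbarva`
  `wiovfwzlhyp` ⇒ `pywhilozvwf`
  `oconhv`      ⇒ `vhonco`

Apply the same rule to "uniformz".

What's happening: move the last character to the front, then take characters alternately from the front and the back (1st, last, 2nd, 2nd-last, ...).
Applying both steps to "uniformz": "zuniform", then "zmurnoif".

zmurnoif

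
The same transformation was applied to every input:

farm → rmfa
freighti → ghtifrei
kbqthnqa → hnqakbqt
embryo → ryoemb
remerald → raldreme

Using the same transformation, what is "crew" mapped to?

The pattern: swap the front and back halves of the string.
"crew" → "ewcr".

ewcr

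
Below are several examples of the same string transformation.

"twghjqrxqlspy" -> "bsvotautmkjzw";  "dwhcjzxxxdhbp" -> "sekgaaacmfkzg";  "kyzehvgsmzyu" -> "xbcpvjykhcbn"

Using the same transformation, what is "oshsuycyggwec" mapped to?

The transformation: shift every letter 3 places forward in the alphabet (wrapping around), then reverse the string.
Starting from "oshsuycyggwec": after the first operation, "rvkvxbfbjjzhf"; after the second, "fhzjjbfbxvkvr".

fhzjjbfbxvkvr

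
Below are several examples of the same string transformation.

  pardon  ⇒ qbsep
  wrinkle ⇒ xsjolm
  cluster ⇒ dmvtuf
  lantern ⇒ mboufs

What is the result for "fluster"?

gmvtuf

Looking at the pairs, the operation is to shift every letter 1 place forward in the alphabet (wrapping around), then delete the last character.
Applying that to "fluster" gives "gmvtuf".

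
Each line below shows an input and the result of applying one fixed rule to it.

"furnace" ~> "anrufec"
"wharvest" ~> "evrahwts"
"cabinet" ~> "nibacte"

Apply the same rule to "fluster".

tsulfre

What's happening: reverse the string, then move the first 2 characters to the end (rotate left by 2).
For "fluster", step one produces "retsulf"; step two turns that into "tsulfre".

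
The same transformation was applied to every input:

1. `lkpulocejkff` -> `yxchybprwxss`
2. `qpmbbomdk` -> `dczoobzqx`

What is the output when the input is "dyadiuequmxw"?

The pattern: shift every letter 13 places forward in the alphabet (wrapping around) — i.e. ROT13.
Applying that to "dyadiuequmxw" gives "qlnqvhrdhzkj".

qlnqvhrdhzkj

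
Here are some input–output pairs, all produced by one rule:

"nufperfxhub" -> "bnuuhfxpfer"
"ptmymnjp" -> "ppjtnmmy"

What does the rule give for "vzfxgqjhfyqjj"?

jvjzqfyxfghqj

Looking at the pairs, the operation is to take characters alternately from the front and the back (1st, last, 2nd, 2nd-last, ...), then swap each adjacent pair of characters (1↔2, 3↔4, ...).
Applying both steps to "vzfxgqjhfyqjj": "vjzjfqxygfqhj", then "jvjzqfyxfghqj".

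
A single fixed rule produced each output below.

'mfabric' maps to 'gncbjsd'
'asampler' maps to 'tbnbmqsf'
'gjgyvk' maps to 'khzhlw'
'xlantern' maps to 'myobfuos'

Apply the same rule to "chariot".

The transformation: swap each adjacent pair of characters (1↔2, 3↔4, ...), then shift every letter 1 place forward in the alphabet (wrapping around).
Doing the same to "chariot": "idsbpju".

idsbpju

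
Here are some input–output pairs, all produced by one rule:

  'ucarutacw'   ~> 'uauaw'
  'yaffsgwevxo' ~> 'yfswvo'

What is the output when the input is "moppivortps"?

mpiots

The transformation: keep every other character starting from the first (positions 1st, 3rd, 5th, ...).
"moppivortps" → "mpiots".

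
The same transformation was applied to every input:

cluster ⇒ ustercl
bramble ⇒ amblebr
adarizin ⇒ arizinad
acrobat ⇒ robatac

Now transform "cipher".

The transformation: move the first 2 characters to the end (rotate left by 2).
For "cipher" the result is "pherci".

pherci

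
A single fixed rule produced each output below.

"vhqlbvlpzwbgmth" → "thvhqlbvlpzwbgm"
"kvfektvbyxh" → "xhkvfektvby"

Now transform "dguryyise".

sedguryyi

In each case the input is transformed by: move the last 2 characters to the front (rotate right by 2).
So "dguryyise" becomes "sedguryyi".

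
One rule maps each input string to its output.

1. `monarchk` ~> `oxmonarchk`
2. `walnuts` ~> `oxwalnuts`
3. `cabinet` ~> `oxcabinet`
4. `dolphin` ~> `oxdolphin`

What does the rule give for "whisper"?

What's happening: prepend "ox".
"whisper" → "oxwhisper".

oxwhisper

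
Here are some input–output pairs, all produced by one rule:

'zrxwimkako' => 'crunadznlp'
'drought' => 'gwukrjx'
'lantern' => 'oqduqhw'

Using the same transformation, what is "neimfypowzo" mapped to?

What's happening: shift every letter 3 places forward in the alphabet (wrapping around), then take characters alternately from the front and the back (1st, last, 2nd, 2nd-last, ...).
Starting from "neimfypowzo": after the first operation, "qhlpibsrzcr"; after the second, "qrhclzprisb".

qrhclzprisb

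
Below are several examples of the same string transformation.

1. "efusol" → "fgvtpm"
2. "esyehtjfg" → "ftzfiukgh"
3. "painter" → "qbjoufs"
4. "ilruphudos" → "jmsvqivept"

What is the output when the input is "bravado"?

csbwbep

The pattern: shift every letter 1 place forward in the alphabet (wrapping around).
On "bravado" that produces "csbwbep".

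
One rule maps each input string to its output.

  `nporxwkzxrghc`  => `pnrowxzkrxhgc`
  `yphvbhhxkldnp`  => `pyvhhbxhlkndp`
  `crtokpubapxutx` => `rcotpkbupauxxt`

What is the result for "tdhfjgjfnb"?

dtfhgjfjbn

Looking at the pairs, the operation is to swap each adjacent pair of characters (1↔2, 3↔4, ...).
Doing the same to "tdhfjgjfnb": "dtfhgjfjbn".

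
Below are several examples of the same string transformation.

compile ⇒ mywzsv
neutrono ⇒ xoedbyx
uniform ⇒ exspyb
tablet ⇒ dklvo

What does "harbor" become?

Looking at the pairs, the operation is to delete the last character, then shift every letter 10 places forward in the alphabet (wrapping around).
Applying both steps to "harbor": "harbo", then "rkbly".
(Check on "tablet": → "table" → "dklvo" ✓)

rkbly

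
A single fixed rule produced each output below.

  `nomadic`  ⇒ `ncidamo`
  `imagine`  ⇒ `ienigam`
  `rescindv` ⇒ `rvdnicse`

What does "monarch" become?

The rule is to reverse the string, then move the last character to the front.
Starting from "monarch": after the first operation, "hcranom"; after the second, "mhcrano".

mhcrano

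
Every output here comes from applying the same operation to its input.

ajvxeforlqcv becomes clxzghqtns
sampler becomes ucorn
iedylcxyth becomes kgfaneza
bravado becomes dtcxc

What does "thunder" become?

vjwpf

Looking at the pairs, the operation is to shift every letter 2 places forward in the alphabet (wrapping around), then delete the last 2 characters.
On "thunder": the first step gives "vjwpfgt", and the second then gives "vjwpf".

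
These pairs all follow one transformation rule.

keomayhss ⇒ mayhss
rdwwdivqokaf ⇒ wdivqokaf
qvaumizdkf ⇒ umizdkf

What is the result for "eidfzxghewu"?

fzxghewu

The pattern: delete the first 3 characters.
"eidfzxghewu" → "fzxghewu".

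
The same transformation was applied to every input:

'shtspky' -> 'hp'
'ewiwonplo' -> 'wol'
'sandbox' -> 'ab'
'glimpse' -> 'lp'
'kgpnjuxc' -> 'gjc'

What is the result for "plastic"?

What's happening: keep one character in every 3, starting at position 2 (positions 2nd, 5th, 8th, ...).
For "plastic" the result is "lt".

lt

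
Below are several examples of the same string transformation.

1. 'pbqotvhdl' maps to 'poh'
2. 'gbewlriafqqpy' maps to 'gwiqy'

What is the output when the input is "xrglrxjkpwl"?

xljw

Rule — keep one character in every 3, starting at position 1 (positions 1st, 4th, 7th, ...).
So "xrglrxjkpwl" becomes "xljw".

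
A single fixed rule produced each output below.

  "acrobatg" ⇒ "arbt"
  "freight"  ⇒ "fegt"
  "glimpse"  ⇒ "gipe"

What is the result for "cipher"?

The transformation: keep every other character starting from the first (positions 1st, 3rd, 5th, ...).
So "cipher" becomes "cpe".

cpe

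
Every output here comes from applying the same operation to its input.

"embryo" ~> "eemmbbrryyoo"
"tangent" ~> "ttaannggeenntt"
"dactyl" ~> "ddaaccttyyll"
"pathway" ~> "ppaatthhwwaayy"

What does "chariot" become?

cchhaarriioott

The pattern: double every character.
Applying that to "chariot" gives "cchhaarriioott".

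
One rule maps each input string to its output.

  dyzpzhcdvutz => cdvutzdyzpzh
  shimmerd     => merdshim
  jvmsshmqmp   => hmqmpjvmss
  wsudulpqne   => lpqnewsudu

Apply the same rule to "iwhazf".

Looking at the pairs, the operation is to swap the front and back halves of the string.
On "iwhazf" that produces "azfiwh".

azfiwh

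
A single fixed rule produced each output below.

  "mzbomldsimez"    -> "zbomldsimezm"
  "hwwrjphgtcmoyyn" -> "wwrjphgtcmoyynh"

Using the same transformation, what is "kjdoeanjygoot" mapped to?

The pattern: move the first character to the end.
Doing the same to "kjdoeanjygoot": "jdoeanjygootk".

jdoeanjygootk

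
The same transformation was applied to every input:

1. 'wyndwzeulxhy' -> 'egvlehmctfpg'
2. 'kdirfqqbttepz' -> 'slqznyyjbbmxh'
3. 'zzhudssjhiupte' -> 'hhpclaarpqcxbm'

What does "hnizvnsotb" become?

pvqhdvawbj

The pattern: shift every letter 8 places forward in the alphabet (wrapping around).
On "hnizvnsotb" that produces "pvqhdvawbj".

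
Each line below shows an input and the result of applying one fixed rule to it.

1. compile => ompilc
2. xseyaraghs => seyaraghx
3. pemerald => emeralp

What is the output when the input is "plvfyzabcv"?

Rule — delete the last character, then move the first character to the end.
For "plvfyzabcv", step one produces "plvfyzabc"; step two turns that into "lvfyzabcp".

lvfyzabcp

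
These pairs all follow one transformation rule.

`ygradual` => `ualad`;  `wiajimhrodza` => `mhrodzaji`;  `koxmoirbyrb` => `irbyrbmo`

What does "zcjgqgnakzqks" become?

gnakzqksgq

What's happening: delete the first 3 characters, then move the first 2 characters to the end (rotate left by 2).
Applying both steps to "zcjgqgnakzqks": "gqgnakzqks", then "gnakzqksgq".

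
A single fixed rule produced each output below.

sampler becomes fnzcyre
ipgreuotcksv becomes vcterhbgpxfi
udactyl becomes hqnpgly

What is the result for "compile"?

Rule — shift every letter 13 places forward in the alphabet (wrapping around) — i.e. ROT13.
"compile" → "pbzcvyr".

pbzcvyr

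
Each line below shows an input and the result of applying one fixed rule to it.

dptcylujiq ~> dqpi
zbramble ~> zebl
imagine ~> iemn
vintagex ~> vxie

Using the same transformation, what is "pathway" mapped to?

pyaa

Rule — take characters alternately from the front and the back (1st, last, 2nd, 2nd-last, ...), then keep only the first 4 characters.
Working it through for "pathway": intermediate "pyaatwh", final "pyaa".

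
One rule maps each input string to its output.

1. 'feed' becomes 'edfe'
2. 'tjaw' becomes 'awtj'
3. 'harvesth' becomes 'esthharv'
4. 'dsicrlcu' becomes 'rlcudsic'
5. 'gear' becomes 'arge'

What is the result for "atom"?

The transformation: swap the front and back halves of the string.
Applying that to "atom" gives "omat".

omat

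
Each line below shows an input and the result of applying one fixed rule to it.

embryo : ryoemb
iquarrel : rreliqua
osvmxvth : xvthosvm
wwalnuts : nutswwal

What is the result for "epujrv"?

Rule — swap the front and back halves of the string.
Applying that to "epujrv" gives "jrvepu".

jrvepu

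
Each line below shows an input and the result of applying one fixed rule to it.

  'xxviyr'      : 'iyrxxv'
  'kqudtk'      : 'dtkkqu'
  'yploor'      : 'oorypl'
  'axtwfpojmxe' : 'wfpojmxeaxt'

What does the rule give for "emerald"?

The pattern: move the first 3 characters to the end (rotate left by 3).
For "emerald" the result is "raldeme".

raldeme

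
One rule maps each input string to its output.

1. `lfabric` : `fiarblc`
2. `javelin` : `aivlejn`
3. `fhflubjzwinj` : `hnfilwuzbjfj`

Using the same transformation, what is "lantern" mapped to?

What's happening: take characters alternately from the front and the back (1st, last, 2nd, 2nd-last, ...), then move the first 2 characters to the end (rotate left by 2).
Applying both steps to "lantern": "lnarnet", then "arnetln".

arnetln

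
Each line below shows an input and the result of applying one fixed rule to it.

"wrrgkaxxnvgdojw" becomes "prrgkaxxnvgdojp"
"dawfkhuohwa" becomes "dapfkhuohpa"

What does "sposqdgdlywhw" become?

Rule — replace every "w" with "p".
For "sposqdgdlywhw" the result is "sposqdgdlyphp".

sposqdgdlyphp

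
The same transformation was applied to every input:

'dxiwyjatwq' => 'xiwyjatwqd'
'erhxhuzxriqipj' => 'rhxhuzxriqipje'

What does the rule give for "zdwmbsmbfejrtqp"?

dwmbsmbfejrtqpz

Rule — move the first character to the end.
"zdwmbsmbfejrtqp" → "dwmbsmbfejrtqpz".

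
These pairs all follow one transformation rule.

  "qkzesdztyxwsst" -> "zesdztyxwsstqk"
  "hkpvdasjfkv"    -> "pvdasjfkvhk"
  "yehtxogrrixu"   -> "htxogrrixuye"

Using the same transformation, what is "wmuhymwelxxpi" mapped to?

uhymwelxxpiwm

The pattern: move the first 2 characters to the end (rotate left by 2).
Doing the same to "wmuhymwelxxpi": "uhymwelxxpiwm".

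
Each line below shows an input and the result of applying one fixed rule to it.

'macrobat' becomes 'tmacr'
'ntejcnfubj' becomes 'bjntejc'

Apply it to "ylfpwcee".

eylfp

The rule is to swap the front and back halves of the string, then delete the first 3 characters.
Starting from "ylfpwcee": after the first operation, "wceeylfp"; after the second, "eylfp".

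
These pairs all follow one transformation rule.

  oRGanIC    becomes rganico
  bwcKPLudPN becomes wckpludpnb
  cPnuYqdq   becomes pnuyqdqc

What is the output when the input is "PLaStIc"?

lasticp

In each case the input is transformed by: move the first character to the end, then convert every letter to lowercase.
For "PLaStIc" the result is "lasticp".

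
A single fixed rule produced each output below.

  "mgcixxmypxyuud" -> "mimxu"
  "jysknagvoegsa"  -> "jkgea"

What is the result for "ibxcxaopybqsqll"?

In each case the input is transformed by: keep one character in every 3, starting at position 1 (positions 1st, 4th, 7th, ...).
On "ibxcxaopybqsqll" that produces "icobq".

icobq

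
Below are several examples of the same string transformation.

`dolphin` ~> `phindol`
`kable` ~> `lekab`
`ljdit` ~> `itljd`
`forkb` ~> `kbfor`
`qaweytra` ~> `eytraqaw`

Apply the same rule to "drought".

The pattern: move the first 3 characters to the end (rotate left by 3).
Applying that to "drought" gives "ughtdro".

ughtdro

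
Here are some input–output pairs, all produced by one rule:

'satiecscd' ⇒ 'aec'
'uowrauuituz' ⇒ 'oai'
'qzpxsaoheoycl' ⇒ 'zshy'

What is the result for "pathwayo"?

aw

Each output is the input with this applied: move the last character to the front, then keep one character in every 3, starting at position 3 (positions 3rd, 6th, 9th, ...).
On "pathwayo": the first step gives "opathway", and the second then gives "aw".
(Check on "qzpxsaoheoycl": → "lqzpxsaoheoyc" → "zshy" ✓)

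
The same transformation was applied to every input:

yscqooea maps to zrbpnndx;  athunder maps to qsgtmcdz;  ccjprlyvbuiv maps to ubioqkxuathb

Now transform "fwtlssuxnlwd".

cvskrrtwmkve

The pattern: shift every letter 1 place backward in the alphabet (wrapping around), then swap the first and last characters.
So "fwtlssuxnlwd" becomes "cvskrrtwmkve".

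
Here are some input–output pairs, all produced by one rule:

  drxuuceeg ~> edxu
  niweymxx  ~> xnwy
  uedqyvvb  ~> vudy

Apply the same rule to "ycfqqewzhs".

hyfqw

The transformation: move the last 3 characters to the front (rotate right by 3), then keep every other character starting from the second (positions 2nd, 4th, 6th, ...).
"ycfqqewzhs" → "hyfqw".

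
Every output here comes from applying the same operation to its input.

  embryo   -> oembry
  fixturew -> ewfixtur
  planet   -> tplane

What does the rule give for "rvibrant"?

ntrvibra

In each case the input is transformed by: move the first 2 characters to the end (rotate left by 2), then swap the front and back halves of the string.
Applying both steps to "rvibrant": "ibrantrv", then "ntrvibra".
(Check on "fixturew": → "xturewfi" → "ewfixtur" ✓)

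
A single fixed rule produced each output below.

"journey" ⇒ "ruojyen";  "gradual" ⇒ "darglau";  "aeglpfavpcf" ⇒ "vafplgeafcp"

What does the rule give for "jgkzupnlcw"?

npuzkgjwcl

Rule — move the last 3 characters to the front (rotate right by 3), then reverse the string.
"jgkzupnlcw" → "lcwjgkzupn" → "npuzkgjwcl".
(Check on "aeglpfavpcf": → "pcfaeglpfav" → "vafplgeafcp" ✓)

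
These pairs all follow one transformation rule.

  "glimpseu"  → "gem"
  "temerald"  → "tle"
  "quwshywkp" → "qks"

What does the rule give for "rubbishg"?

Looking at the pairs, the operation is to take characters alternately from the front and the back (1st, last, 2nd, 2nd-last, ...), then keep one character in every 3, starting at position 1 (positions 1st, 4th, 7th, ...).
"rubbishg" → "rguhbsbi" → "rhb".

rhb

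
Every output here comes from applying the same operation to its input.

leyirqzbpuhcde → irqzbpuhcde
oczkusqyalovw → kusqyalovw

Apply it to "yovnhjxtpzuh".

nhjxtpzuh

The pattern: delete the first 3 characters.
"yovnhjxtpzuh" → "nhjxtpzuh".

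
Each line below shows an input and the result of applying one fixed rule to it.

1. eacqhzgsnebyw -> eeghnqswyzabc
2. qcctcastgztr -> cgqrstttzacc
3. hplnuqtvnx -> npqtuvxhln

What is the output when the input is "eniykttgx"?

knttxyegi

In each case the input is transformed by: sort the characters into alphabetical order, then move the first 3 characters to the end (rotate left by 3).
Doing the same to "eniykttgx": "knttxyegi".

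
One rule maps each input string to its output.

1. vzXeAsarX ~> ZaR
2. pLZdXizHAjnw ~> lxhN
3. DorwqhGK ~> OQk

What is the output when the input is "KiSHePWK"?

What's happening: keep one character in every 3, starting at position 2 (positions 2nd, 5th, 8th, ...), then flip the case of every letter.
Working it through for "KiSHePWK": intermediate "ieK", final "IEk".

IEk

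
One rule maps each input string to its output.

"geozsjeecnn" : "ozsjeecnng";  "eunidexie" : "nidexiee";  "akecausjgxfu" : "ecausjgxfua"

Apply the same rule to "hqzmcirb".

The rule is to move the first character to the end, then delete the first character.
Applying that to "hqzmcirb" gives "zmcirbh".

zmcirbh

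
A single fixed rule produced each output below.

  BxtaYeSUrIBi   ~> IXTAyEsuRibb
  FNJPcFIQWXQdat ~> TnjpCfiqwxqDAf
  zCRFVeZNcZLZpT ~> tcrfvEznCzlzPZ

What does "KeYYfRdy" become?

Rule — flip the case of every letter, then swap the first and last characters.
Applying that to "KeYYfRdy" gives "YEyyFrDk".
(Check on "zCRFVeZNcZLZpT": → "ZcrfvEznCzlzPt" → "tcrfvEznCzlzPZ" ✓)

YEyyFrDk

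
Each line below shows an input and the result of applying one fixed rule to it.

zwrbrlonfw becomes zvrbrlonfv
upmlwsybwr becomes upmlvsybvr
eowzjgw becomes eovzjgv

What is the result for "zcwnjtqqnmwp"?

The rule is to replace every "w" with "v".
So "zcwnjtqqnmwp" becomes "zcvnjtqqnmvp".

zcvnjtqqnmvp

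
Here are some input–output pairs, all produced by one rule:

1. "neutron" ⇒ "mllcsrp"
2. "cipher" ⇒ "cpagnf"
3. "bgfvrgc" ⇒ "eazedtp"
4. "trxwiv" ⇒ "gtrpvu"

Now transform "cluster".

In each case the input is transformed by: move the last 2 characters to the front (rotate right by 2), then shift every letter 2 places backward in the alphabet (wrapping around).
For "cluster", step one produces "erclust"; step two turns that into "cpajsqr".

cpajsqr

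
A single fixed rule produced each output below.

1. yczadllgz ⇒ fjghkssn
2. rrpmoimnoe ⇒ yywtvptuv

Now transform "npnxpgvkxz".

What's happening: shift every letter 7 places forward in the alphabet (wrapping around), then delete the last character.
Applying that to "npnxpgvkxz" gives "uwuewncre".

uwuewncre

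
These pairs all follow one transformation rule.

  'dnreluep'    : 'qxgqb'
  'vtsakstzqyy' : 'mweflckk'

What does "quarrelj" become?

ddqxv

Each output is the input with this applied: shift every letter 12 places forward in the alphabet (wrapping around), then delete the first 3 characters.
Starting from "quarrelj": after the first operation, "cgmddqxv"; after the second, "ddqxv".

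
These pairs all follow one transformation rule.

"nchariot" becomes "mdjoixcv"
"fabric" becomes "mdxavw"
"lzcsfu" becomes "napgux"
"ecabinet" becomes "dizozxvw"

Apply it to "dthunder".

iyzmyocp

In each case the input is transformed by: swap the front and back halves of the string, then shift every letter 5 places backward in the alphabet (wrapping around).
Working it through for "dthunder": intermediate "nderdthu", final "iyzmyocp".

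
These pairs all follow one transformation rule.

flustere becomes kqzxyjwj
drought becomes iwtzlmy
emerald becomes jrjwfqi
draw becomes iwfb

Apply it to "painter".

The pattern: shift every letter 5 places forward in the alphabet (wrapping around).
"painter" → "ufnsyjw".

ufnsyjw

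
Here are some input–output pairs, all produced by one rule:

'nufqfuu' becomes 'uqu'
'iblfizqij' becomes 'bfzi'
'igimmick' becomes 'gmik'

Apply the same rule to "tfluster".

In each case the input is transformed by: keep every other character starting from the second (positions 2nd, 4th, 6th, ...).
For "tfluster" the result is "futr".

futr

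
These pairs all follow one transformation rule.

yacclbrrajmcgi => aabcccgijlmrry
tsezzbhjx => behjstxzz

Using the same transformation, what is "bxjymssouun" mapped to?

bjmnossuuxy

The rule is to sort the characters into alphabetical order.
Applying that to "bxjymssouun" gives "bjmnossuuxy".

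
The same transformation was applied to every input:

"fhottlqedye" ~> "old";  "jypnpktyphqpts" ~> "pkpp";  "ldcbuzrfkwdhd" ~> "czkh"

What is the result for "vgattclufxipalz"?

acfpz

Looking at the pairs, the operation is to keep one character in every 3, starting at position 3 (positions 3rd, 6th, 9th, ...).
For "vgattclufxipalz" the result is "acfpz".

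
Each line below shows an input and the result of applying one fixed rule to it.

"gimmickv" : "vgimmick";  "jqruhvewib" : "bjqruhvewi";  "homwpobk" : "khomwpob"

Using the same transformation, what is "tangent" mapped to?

ttangen

Rule — move the last character to the front.
On "tangent" that produces "ttangen".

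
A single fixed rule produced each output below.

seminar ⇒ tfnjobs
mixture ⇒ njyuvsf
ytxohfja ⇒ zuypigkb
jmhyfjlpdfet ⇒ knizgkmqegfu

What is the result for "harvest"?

ibswftu

The transformation: shift every letter 1 place forward in the alphabet (wrapping around).
For "harvest" the result is "ibswftu".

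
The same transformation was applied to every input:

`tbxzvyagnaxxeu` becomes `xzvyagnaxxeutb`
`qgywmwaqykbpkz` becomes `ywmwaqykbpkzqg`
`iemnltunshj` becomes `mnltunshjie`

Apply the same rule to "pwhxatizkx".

hxatizkxpw

The transformation: move the first 2 characters to the end (rotate left by 2).
So "pwhxatizkx" becomes "hxatizkxpw".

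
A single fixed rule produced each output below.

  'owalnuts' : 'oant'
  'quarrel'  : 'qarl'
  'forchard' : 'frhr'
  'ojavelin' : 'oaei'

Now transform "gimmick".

What's happening: keep every other character starting from the first (positions 1st, 3rd, 5th, ...).
"gimmick" → "gmik".

gmik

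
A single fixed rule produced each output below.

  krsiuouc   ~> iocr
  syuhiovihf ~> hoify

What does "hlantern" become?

nenl

The transformation: keep every other character starting from the second (positions 2nd, 4th, 6th, ...), then move the first character to the end.
"hlantern" → "lnen" → "nenl".
(Check on "syuhiovihf": → "yhoif" → "hoify" ✓)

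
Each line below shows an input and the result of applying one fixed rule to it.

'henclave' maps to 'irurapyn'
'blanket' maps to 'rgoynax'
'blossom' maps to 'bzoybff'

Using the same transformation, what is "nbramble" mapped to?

What's happening: shift every letter 13 places forward in the alphabet (wrapping around) — i.e. ROT13, then move the last 2 characters to the front (rotate right by 2).
Starting from "nbramble": after the first operation, "aoenzoyr"; after the second, "yraoenzo".

yraoenzo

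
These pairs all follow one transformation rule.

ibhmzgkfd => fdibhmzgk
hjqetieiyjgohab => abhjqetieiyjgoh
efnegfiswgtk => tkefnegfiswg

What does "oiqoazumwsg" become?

The rule is to move the last 2 characters to the front (rotate right by 2).
So "oiqoazumwsg" becomes "sgoiqoazumw".

sgoiqoazumw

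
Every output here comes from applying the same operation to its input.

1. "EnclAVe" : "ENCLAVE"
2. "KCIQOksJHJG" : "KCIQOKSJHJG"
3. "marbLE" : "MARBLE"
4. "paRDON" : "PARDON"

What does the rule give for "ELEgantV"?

Rule — convert every letter to uppercase.
Applying that to "ELEgantV" gives "ELEGANTV".

ELEGANTV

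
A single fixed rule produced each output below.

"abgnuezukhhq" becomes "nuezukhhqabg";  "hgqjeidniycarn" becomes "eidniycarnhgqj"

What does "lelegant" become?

elegantl

The transformation: move the last 3 characters to the front (rotate right by 3), then swap the front and back halves of the string.
For "lelegant", step one produces "antleleg"; step two turns that into "elegantl".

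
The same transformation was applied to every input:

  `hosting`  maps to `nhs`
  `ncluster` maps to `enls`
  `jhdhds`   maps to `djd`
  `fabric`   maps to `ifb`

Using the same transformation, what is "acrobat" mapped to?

In each case the input is transformed by: move the last 3 characters to the front (rotate right by 3), then keep every other character starting from the second (positions 2nd, 4th, 6th, ...).
For "acrobat", step one produces "batacro"; step two turns that into "aar".

aar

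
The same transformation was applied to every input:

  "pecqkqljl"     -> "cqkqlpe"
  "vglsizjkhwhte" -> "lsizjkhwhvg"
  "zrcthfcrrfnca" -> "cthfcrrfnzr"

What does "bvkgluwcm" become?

kgluwbv

The transformation: delete the last 2 characters, then move the first 2 characters to the end (rotate left by 2).
Applying both steps to "bvkgluwcm": "bvkgluw", then "kgluwbv".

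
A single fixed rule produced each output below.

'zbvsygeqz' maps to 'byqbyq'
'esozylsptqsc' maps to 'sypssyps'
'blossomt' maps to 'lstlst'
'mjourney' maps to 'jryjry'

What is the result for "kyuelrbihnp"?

ylipylip

Rule — keep one character in every 3, starting at position 2 (positions 2nd, 5th, 8th, ...), then write the whole string twice.
Applying that to "kyuelrbihnp" gives "ylipylip".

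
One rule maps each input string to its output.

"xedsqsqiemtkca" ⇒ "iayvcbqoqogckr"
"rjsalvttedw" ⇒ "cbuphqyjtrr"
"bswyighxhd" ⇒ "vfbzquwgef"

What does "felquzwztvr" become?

The pattern: move the last 3 characters to the front (rotate right by 3), then shift every letter 2 places backward in the alphabet (wrapping around).
Applying both steps to "felquzwztvr": "tvrfelquzwz", then "rtpdcjosxux".

rtpdcjosxux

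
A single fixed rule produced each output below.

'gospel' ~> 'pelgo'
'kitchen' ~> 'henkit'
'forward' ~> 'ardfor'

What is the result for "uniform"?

ormuni

What's happening: move the last 3 characters to the front (rotate right by 3), then delete the last character.
For "uniform", step one produces "ormunif"; step two turns that into "ormuni".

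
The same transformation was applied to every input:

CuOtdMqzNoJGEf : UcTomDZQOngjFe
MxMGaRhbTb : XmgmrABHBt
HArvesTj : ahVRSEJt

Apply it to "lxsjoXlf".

Rule — flip the case of every letter, then swap each adjacent pair of characters (1↔2, 3↔4, ...).
Doing the same to "lxsjoXlf": "XLJSxOFL".

XLJSxOFL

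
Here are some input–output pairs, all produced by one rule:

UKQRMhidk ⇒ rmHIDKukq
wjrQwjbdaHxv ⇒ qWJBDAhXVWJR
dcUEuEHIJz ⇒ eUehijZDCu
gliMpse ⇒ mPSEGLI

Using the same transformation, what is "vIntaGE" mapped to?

TAgeViN

The rule is to flip the case of every letter, then move the first 3 characters to the end (rotate left by 3).
Working it through for "vIntaGE": intermediate "ViNTAge", final "TAgeViN".
(Check on "UKQRMhidk": → "ukqrmHIDK" → "rmHIDKukq" ✓)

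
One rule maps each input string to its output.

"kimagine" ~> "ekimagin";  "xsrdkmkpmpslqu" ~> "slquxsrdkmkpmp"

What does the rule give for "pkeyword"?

The pattern: swap the front and back halves of the string, then move the first 3 characters to the end (rotate left by 3).
"pkeyword" → "wordpkey" → "dpkeywor".

dpkeywor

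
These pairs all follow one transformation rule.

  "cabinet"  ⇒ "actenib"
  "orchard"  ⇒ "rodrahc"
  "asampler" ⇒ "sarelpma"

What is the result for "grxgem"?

Rule — reverse the string, then move the last 2 characters to the front (rotate right by 2).
On "grxgem": the first step gives "megxrg", and the second then gives "rgmegx".

rgmegx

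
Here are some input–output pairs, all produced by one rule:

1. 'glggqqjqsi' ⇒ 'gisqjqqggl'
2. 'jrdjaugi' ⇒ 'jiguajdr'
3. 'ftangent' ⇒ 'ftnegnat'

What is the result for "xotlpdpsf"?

Rule — move the first character to the end, then reverse the string.
Working it through for "xotlpdpsf": intermediate "otlpdpsfx", final "xfspdplto".
(Check on "jrdjaugi": → "rdjaugij" → "jiguajdr" ✓)

xfspdplto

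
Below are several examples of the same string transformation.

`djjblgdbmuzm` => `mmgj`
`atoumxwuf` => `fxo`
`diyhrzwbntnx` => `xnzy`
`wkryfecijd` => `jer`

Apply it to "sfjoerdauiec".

curj

In each case the input is transformed by: keep one character in every 3, starting at position 3 (positions 3rd, 6th, 9th, ...), then reverse the string.
Starting from "sfjoerdauiec": after the first operation, "jruc"; after the second, "curj".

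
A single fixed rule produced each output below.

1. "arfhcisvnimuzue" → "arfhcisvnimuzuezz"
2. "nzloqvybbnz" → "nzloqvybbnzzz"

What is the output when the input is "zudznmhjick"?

Looking at the pairs, the operation is to append "zz".
For "zudznmhjick" the result is "zudznmhjickzz".

zudznmhjickzz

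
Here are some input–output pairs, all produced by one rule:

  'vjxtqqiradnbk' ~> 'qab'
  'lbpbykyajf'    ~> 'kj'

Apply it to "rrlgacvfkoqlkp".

The rule is to delete the first 3 characters, then keep one character in every 3, starting at position 3 (positions 3rd, 6th, 9th, ...).
Starting from "rrlgacvfkoqlkp": after the first operation, "gacvfkoqlkp"; after the second, "ckl".

ckl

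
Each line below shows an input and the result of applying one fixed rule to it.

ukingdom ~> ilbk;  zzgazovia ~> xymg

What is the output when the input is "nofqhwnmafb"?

moukd

The pattern: keep every other character starting from the second (positions 2nd, 4th, 6th, ...), then shift every letter 2 places backward in the alphabet (wrapping around).
Applying both steps to "nofqhwnmafb": "oqwmf", then "moukd".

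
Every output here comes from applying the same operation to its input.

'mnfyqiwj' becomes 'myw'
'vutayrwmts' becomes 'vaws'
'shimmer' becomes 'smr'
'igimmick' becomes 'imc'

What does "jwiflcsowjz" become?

jfsj

Looking at the pairs, the operation is to keep one character in every 3, starting at position 1 (positions 1st, 4th, 7th, ...).
Doing the same to "jwiflcsowjz": "jfsj".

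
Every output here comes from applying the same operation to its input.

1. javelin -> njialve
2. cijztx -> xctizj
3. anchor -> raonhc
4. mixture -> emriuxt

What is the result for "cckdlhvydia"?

Looking at the pairs, the operation is to take characters alternately from the front and the back (1st, last, 2nd, 2nd-last, ...), then swap each adjacent pair of characters (1↔2, 3↔4, ...).
For "cckdlhvydia" the result is "acicdkydvlh".

acicdkydvlh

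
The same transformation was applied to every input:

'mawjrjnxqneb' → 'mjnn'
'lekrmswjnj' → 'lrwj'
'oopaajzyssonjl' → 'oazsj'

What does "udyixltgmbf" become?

The pattern: keep one character in every 3, starting at position 1 (positions 1st, 4th, 7th, ...).
On "udyixltgmbf" that produces "uitb".

uitb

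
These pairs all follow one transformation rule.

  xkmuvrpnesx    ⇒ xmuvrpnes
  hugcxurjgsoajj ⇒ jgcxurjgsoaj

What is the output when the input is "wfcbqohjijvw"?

The rule is to delete the first 2 characters, then move the last character to the front.
Applying both steps to "wfcbqohjijvw": "cbqohjijvw", then "wcbqohjijv".

wcbqohjijv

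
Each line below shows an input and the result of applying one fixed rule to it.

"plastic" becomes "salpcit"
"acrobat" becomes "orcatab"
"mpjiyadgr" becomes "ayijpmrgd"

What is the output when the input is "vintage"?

tnivega

Rule — move the last 3 characters to the front (rotate right by 3), then reverse the string.
Starting from "vintage": after the first operation, "agevint"; after the second, "tnivega".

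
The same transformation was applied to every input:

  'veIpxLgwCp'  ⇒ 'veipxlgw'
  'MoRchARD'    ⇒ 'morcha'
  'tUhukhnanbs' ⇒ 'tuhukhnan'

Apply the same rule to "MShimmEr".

Rule — delete the last 2 characters, then convert every letter to lowercase.
"MShimmEr" → "MShimm" → "mshimm".
(Check on "veIpxLgwCp": → "veIpxLgw" → "veipxlgw" ✓)

mshimm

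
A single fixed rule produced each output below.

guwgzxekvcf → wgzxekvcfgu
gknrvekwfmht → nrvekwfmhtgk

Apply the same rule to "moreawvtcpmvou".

Rule — move the first 2 characters to the end (rotate left by 2).
On "moreawvtcpmvou" that produces "reawvtcpmvoumo".

reawvtcpmvoumo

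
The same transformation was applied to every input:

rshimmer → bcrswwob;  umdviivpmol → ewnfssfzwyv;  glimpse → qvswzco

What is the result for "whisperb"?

Each output is the input with this applied: shift every letter 10 places forward in the alphabet (wrapping around).
So "whisperb" becomes "grsczobl".

grsczobl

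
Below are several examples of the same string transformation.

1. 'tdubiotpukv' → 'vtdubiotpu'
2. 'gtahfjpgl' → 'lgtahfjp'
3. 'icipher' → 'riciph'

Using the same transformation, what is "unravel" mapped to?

The transformation: move the last character to the front, then delete the last character.
Starting from "unravel": after the first operation, "lunrave"; after the second, "lunrav".

lunrav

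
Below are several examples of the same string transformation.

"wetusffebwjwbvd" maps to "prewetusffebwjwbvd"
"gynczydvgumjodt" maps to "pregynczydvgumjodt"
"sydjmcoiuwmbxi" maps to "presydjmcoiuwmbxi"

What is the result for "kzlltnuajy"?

prekzlltnuajy

The transformation: prepend "pre".
On "kzlltnuajy" that produces "prekzlltnuajy".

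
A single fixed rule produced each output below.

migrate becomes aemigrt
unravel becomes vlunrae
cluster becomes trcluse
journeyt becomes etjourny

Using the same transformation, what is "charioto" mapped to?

oocharit

Rule — move the last 2 characters to the front (rotate right by 2), then swap the first and last characters.
"charioto" → "tochario" → "oocharit".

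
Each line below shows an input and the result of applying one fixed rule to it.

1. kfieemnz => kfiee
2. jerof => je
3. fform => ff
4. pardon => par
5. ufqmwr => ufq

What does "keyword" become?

The transformation: delete the last 3 characters.
Doing the same to "keyword": "keyw".

keyw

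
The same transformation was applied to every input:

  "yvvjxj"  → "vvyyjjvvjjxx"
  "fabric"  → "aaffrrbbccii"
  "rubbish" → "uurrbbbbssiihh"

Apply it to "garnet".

aaggnnrrttee

The pattern: swap each adjacent pair of characters (1↔2, 3↔4, ...), then double every character.
Applying both steps to "garnet": "agnrte", then "aaggnnrrttee".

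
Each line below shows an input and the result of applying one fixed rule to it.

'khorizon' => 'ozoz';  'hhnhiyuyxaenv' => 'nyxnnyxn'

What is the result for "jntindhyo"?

tdotdo

The rule is to keep one character in every 3, starting at position 3 (positions 3rd, 6th, 9th, ...), then write the whole string twice.
Working it through for "jntindhyo": intermediate "tdo", final "tdotdo".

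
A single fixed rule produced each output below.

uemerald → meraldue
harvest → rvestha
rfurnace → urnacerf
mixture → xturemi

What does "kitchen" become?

tchenki

Looking at the pairs, the operation is to move the first 2 characters to the end (rotate left by 2).
"kitchen" → "tchenki".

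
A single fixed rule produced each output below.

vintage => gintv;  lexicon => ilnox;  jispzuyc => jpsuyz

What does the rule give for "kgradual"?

dgklru

The rule is to sort the characters into alphabetical order, then delete the first 2 characters.
Starting from "kgradual": after the first operation, "aadgklru"; after the second, "dgklru".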